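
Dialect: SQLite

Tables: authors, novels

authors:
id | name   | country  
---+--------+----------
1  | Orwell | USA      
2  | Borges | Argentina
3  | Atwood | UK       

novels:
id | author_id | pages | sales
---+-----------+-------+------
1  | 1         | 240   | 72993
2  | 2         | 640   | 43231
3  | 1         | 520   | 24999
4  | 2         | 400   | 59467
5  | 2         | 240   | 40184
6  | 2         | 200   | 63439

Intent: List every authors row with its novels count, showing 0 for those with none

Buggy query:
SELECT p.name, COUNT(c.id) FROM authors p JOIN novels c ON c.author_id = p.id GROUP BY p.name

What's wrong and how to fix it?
Bug: An inner join excludes parents with zero children

Fix: Use LEFT JOIN so parents without children still appear (COUNT(c.id) gives 0)

Corrected query:
SELECT p.name, COUNT(c.id) FROM authors p LEFT JOIN novels c ON c.author_id = p.id GROUP BY p.name

Result:
name   | COUNT(c.id)
-------+------------
Atwood | 0          
Borges | 4          
Orwell | 2          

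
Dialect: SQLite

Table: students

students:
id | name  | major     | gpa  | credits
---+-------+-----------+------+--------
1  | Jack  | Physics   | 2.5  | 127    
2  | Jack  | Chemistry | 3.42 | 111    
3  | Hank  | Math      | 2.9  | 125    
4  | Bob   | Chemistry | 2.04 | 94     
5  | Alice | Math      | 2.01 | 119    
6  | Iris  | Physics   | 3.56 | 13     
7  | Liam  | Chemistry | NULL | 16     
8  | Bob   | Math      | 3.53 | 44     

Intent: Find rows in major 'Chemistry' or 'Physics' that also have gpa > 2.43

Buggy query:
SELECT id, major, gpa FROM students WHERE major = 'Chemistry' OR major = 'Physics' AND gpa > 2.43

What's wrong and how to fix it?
Bug: Without parentheses, AND is evaluated before OR, so the gpa filter only applies to the 'Physics' branch

Fix: Add parentheses around the OR so the AND applies to both alternatives

Corrected query:
SELECT id, major, gpa FROM students WHERE (major = 'Chemistry' OR major = 'Physics') AND gpa > 2.43

Result:
id | major     | gpa 
---+-----------+-----
1  | Physics   | 2.5 
2  | Chemistry | 3.42
6  | Physics   | 3.56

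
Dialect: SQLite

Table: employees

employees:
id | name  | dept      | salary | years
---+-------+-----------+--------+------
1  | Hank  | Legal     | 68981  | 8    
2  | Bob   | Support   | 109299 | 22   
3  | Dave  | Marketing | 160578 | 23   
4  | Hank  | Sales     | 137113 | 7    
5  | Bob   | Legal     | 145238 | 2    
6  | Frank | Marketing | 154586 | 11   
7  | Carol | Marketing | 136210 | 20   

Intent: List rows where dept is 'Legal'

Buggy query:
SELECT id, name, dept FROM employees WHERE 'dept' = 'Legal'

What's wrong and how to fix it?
Bug: Single quotes denote string literals in SQL; the column name is being compared as a constant string

Fix: Reference the column as dept without single quotes

Corrected query:
SELECT id, name, dept FROM employees WHERE dept = 'Legal'

Result:
id | name | dept 
---+------+------
1  | Hank | Legal
5  | Bob  | Legal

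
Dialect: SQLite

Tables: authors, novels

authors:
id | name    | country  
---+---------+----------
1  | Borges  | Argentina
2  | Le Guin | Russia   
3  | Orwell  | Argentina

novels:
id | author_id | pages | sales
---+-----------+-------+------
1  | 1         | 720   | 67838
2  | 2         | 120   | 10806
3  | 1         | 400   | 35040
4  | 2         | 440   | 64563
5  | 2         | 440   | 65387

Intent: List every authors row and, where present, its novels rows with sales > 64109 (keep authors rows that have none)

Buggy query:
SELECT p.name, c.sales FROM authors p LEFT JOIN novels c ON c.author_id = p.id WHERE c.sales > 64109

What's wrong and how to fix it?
Bug: Filtering c.sales in WHERE discards the NULL rows produced by LEFT JOIN, turning it into an inner join

Fix: Move the right-table condition into the ON clause so unmatched parents are kept

Corrected query:
SELECT p.name, c.sales FROM authors p LEFT JOIN novels c ON c.author_id = p.id AND c.sales > 64109

Result:
name    | sales
--------+------
Borges  | 67838
Le Guin | 64563
Le Guin | 65387
Orwell  | NULL 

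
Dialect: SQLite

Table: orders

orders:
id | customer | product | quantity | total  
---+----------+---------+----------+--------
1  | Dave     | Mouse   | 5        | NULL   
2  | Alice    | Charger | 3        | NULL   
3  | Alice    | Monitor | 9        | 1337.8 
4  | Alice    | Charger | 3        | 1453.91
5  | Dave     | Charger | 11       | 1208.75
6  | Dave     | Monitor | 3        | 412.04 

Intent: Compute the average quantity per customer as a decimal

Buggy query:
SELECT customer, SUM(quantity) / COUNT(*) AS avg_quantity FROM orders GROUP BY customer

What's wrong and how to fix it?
Bug: SUM(quantity) and COUNT(*) are both integers; the division truncates the fractional part

Fix: Cast one side to REAL so the division keeps the fractional part

Corrected query:
SELECT customer, SUM(quantity) * 1.0 / COUNT(*) AS avg_quantity FROM orders GROUP BY customer

Result:
customer | avg_quantity
---------+-------------
Alice    | 5           
Dave     | 6.333333    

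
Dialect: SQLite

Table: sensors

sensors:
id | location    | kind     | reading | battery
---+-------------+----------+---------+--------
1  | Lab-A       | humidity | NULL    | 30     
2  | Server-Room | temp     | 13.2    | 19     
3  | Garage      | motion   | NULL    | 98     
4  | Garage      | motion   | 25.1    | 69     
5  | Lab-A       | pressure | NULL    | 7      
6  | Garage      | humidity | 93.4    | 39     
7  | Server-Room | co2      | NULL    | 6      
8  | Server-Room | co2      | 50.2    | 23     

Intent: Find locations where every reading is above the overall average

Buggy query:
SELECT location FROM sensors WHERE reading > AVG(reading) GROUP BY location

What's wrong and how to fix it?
Bug: WHERE evaluates per row before aggregation, so AVG() is unavailable

Fix: Use a subquery for AVG and a HAVING MIN(...) filter so the condition holds for every row in the group

Corrected query:
SELECT location FROM sensors GROUP BY location HAVING MIN(reading) > (SELECT AVG(reading) FROM sensors)

Result:
(no rows)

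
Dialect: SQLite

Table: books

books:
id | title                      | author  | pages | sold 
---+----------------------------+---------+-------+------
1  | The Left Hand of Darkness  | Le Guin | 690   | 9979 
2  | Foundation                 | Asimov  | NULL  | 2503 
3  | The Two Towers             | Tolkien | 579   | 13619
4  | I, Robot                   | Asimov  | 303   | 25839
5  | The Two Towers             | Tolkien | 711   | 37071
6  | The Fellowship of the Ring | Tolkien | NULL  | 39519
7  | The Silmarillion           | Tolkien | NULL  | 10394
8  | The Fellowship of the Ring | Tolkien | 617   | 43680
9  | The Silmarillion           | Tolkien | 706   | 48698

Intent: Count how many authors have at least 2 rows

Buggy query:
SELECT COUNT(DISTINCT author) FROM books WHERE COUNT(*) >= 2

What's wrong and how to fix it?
Bug: WHERE filters individual rows, not groups, so a group-level COUNT is invalid there

Fix: Group first with HAVING COUNT(*) >= 2, then COUNT the resulting groups

Corrected query:
SELECT COUNT(*) FROM (SELECT author FROM books GROUP BY author HAVING COUNT(*) >= 2)

Result:
COUNT(*)
--------
2       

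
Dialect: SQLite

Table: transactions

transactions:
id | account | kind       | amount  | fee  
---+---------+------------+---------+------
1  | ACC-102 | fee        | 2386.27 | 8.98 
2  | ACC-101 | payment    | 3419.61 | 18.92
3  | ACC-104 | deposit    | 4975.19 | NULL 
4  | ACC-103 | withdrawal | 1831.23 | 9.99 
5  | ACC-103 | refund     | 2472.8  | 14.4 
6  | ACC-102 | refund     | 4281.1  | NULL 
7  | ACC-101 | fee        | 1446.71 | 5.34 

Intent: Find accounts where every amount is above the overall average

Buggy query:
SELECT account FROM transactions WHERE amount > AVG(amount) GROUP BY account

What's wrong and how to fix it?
Bug: WHERE evaluates per row before aggregation, so AVG() is unavailable

Fix: Compute the overall average in a scalar subquery and compare each group's MIN against it in HAVING

Corrected query:
SELECT account FROM transactions GROUP BY account HAVING MIN(amount) > (SELECT AVG(amount) FROM transactions)

Result:
account
-------
ACC-104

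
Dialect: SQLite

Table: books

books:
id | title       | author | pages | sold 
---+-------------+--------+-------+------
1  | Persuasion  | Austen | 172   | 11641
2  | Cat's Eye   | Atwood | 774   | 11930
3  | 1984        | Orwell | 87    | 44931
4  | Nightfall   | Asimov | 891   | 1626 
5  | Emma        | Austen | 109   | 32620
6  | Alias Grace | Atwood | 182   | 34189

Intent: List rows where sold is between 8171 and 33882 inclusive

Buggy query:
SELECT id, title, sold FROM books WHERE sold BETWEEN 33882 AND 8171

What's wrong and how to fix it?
Bug: The bounds are reversed; BETWEEN a AND b requires a <= b to match anything

Fix: Write BETWEEN 8171 AND 33882

Corrected query:
SELECT id, title, sold FROM books WHERE sold BETWEEN 8171 AND 33882

Result:
id | title      | sold 
---+------------+------
1  | Persuasion | 11641
2  | Cat's Eye  | 11930
5  | Emma       | 32620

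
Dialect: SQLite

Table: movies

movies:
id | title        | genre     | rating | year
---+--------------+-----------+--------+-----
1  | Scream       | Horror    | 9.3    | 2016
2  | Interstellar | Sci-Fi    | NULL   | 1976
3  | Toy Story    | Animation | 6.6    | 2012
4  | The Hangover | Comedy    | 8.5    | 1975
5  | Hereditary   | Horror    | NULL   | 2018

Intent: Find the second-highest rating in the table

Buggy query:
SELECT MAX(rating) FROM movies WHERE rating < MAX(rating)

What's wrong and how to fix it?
Bug: The inner MAX is an aggregate inside WHERE, which is not allowed

Fix: Put the inner MAX in a scalar subquery

Corrected query:
SELECT MAX(rating) FROM movies WHERE rating < (SELECT MAX(rating) FROM movies)

Result:
MAX(rating)
-----------
8.5        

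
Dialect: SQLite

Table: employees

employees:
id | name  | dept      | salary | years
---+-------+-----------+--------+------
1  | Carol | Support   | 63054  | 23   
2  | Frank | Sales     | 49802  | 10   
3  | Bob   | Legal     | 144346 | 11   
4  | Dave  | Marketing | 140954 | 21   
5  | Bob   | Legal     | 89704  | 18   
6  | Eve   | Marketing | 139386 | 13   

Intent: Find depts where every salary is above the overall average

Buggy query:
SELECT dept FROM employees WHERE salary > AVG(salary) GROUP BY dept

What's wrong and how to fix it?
Bug: WHERE evaluates per row before aggregation, so AVG() is unavailable

Fix: Use a subquery for AVG and a HAVING MIN(...) filter so the condition holds for every row in the group

Corrected query:
SELECT dept FROM employees GROUP BY dept HAVING MIN(salary) > (SELECT AVG(salary) FROM employees)

Result:
dept     
---------
Marketing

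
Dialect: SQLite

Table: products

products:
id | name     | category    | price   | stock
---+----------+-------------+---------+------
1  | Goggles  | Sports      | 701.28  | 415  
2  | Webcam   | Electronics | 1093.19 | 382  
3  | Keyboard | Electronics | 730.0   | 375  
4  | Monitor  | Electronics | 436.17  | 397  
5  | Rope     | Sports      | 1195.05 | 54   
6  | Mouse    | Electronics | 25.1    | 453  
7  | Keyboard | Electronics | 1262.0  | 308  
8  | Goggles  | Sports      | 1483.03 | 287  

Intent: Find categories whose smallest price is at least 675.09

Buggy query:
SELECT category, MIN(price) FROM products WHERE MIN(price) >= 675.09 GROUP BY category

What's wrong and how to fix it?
Bug: Aggregates like MIN are computed per group after WHERE runs

Fix: Use HAVING for the per-group MIN condition

Corrected query:
SELECT category, MIN(price) FROM products GROUP BY category HAVING MIN(price) >= 675.09

Result:
category | MIN(price)
---------+-----------
Sports   | 701.28    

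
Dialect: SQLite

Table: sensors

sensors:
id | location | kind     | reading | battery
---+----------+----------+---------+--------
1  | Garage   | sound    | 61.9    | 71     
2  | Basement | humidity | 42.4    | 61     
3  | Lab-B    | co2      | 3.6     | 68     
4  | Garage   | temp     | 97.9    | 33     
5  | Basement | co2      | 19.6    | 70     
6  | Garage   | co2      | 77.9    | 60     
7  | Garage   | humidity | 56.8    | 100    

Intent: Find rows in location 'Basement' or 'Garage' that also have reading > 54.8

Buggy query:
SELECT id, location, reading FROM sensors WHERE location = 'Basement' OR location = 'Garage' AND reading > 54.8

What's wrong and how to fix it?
Bug: AND binds tighter than OR, so this parses as location = 'Basement' OR (location = 'Garage' AND reading > 54.8)

Fix: Group the OR with parentheses (or use IN), then AND the threshold

Corrected query:
SELECT id, location, reading FROM sensors WHERE (location = 'Basement' OR location = 'Garage') AND reading > 54.8

Result:
id | location | reading
---+----------+--------
1  | Garage   | 61.9   
4  | Garage   | 97.9   
6  | Garage   | 77.9   
7  | Garage   | 56.8   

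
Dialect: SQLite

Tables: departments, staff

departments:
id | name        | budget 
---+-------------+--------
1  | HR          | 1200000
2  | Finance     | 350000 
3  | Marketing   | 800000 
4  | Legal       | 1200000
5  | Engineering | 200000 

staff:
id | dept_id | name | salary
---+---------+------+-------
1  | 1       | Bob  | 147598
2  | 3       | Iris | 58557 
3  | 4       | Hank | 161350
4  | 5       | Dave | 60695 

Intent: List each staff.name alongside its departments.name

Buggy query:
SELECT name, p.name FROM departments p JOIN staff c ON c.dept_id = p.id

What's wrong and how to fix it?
Bug: Both tables have a 'name' column; the unqualified reference is ambiguous

Fix: Prefix ambiguous columns with the table alias

Corrected query:
SELECT c.name, p.name FROM departments p JOIN staff c ON c.dept_id = p.id

Result:
name | name       
-----+------------
Bob  | HR         
Iris | Marketing  
Hank | Legal      
Dave | Engineering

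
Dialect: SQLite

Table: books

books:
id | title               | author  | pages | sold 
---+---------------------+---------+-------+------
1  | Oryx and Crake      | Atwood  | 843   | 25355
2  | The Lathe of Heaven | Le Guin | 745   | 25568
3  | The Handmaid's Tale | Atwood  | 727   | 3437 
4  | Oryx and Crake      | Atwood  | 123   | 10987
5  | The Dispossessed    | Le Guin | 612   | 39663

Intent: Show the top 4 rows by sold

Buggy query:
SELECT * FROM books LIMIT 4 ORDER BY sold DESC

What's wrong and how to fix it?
Bug: ORDER BY cannot follow LIMIT; LIMIT is the final clause

Fix: Swap the clauses: ORDER BY first, then LIMIT

Corrected query:
SELECT * FROM books ORDER BY sold DESC LIMIT 4

Result:
id | title               | author  | pages | sold 
---+---------------------+---------+-------+------
5  | The Dispossessed    | Le Guin | 612   | 39663
2  | The Lathe of Heaven | Le Guin | 745   | 25568
1  | Oryx and Crake      | Atwood  | 843   | 25355
4  | Oryx and Crake      | Atwood  | 123   | 10987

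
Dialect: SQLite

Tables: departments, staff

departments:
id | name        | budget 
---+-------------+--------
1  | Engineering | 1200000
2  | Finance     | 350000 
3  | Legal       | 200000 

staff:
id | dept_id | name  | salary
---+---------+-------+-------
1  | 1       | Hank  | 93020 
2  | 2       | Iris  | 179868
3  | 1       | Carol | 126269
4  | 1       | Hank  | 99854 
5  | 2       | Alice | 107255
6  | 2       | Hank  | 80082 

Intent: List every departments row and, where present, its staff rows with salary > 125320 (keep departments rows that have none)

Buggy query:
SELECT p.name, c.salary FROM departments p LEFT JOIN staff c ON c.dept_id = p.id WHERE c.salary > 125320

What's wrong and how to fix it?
Bug: Filtering c.salary in WHERE discards the NULL rows produced by LEFT JOIN, turning it into an inner join

Fix: Move the right-table condition into the ON clause so unmatched parents are kept

Corrected query:
SELECT p.name, c.salary FROM departments p LEFT JOIN staff c ON c.dept_id = p.id AND c.salary > 125320

Result:
name        | salary
------------+-------
Engineering | 126269
Finance     | 179868
Legal       | NULL  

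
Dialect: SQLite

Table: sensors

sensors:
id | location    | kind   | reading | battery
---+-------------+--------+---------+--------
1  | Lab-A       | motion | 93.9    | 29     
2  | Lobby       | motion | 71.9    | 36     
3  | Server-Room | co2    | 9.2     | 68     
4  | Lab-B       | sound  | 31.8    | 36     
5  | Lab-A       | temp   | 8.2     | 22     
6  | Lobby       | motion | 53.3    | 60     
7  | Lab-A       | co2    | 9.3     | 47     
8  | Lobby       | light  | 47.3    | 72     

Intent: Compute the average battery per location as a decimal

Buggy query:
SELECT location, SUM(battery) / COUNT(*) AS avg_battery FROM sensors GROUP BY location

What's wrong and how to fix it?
Bug: Both operands are integers, so '/' performs integer division and truncates

Fix: Cast one side to REAL so the division keeps the fractional part

Corrected query:
SELECT location, SUM(battery) * 1.0 / COUNT(*) AS avg_battery FROM sensors GROUP BY location

Result:
location    | avg_battery
------------+------------
Lab-A       | 32.666667  
Lab-B       | 36         
Lobby       | 56         
Server-Room | 68         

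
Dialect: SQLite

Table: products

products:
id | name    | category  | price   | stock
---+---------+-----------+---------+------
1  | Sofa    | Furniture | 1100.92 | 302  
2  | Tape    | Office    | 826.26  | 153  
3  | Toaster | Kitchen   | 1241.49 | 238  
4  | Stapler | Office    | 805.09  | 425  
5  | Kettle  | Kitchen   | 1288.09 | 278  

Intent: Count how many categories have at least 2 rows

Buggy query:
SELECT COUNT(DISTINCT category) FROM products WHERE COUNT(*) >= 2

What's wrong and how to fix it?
Bug: COUNT(*) cannot appear in WHERE; the per-group count doesn't exist yet

Fix: Use a subquery that GROUPs and filters with HAVING, then count its rows

Corrected query:
SELECT COUNT(*) FROM (SELECT category FROM products GROUP BY category HAVING COUNT(*) >= 2)

Result:
COUNT(*)
--------
2       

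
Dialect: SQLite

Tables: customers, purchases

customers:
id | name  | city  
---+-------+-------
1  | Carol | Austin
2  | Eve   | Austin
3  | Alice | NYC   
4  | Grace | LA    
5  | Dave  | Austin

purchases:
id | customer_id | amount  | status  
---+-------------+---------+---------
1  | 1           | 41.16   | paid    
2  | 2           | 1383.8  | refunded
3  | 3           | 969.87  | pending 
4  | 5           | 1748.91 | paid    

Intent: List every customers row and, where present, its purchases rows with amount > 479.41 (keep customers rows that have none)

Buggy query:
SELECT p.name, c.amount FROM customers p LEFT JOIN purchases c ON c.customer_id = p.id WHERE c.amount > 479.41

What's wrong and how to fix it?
Bug: Filtering c.amount in WHERE discards the NULL rows produced by LEFT JOIN, turning it into an inner join

Fix: Move the right-table condition into the ON clause so unmatched parents are kept

Corrected query:
SELECT p.name, c.amount FROM customers p LEFT JOIN purchases c ON c.customer_id = p.id AND c.amount > 479.41

Result:
name  | amount 
------+--------
Carol | NULL   
Eve   | 1383.8 
Alice | 969.87 
Grace | NULL   
Dave  | 1748.91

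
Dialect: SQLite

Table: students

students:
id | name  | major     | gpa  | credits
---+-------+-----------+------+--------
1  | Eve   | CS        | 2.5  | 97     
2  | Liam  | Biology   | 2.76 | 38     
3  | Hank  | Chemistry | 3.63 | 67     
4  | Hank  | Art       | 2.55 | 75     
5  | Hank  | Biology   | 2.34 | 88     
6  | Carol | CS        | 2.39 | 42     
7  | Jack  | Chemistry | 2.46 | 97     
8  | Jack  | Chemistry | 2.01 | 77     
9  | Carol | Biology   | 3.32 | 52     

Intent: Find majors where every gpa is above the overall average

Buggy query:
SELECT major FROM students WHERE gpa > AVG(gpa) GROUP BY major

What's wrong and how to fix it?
Bug: WHERE evaluates per row before aggregation, so AVG() is unavailable

Fix: Compute the overall average in a scalar subquery and compare each group's MIN against it in HAVING

Corrected query:
SELECT major FROM students GROUP BY major HAVING MIN(gpa) > (SELECT AVG(gpa) FROM students)

Result:
(no rows)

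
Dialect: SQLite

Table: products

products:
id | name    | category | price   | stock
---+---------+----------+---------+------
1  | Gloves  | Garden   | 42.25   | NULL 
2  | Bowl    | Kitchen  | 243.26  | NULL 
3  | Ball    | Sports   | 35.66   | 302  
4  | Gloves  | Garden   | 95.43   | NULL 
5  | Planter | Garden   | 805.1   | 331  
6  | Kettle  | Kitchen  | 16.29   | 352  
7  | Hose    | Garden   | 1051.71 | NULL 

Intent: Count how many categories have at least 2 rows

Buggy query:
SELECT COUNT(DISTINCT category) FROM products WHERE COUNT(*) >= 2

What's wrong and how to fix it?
Bug: WHERE filters individual rows, not groups, so a group-level COUNT is invalid there

Fix: Use a subquery that GROUPs and filters with HAVING, then count its rows

Corrected query:
SELECT COUNT(*) FROM (SELECT category FROM products GROUP BY category HAVING COUNT(*) >= 2)

Result:
COUNT(*)
--------
2       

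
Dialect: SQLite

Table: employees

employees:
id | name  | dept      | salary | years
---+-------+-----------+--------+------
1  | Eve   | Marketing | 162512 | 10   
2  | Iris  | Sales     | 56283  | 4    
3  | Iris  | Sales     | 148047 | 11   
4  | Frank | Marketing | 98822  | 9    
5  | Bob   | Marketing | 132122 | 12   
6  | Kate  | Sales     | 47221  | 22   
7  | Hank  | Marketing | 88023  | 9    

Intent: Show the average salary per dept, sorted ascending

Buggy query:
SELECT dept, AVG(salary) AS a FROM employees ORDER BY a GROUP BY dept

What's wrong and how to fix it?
Bug: GROUP BY must precede ORDER BY

Fix: Move ORDER BY to the end, after GROUP BY

Corrected query:
SELECT dept, AVG(salary) AS a FROM employees GROUP BY dept ORDER BY a

Result:
dept      | a           
----------+-------------
Sales     | 83850.333333
Marketing | 120369.75   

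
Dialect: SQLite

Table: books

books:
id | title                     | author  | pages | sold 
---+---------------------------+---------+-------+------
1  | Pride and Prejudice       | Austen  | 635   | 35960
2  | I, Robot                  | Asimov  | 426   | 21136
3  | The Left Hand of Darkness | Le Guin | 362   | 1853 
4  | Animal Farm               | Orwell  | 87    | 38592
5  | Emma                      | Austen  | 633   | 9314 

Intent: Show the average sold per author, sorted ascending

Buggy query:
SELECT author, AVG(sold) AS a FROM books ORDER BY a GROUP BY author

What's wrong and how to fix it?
Bug: GROUP BY must precede ORDER BY

Fix: Move ORDER BY to the end, after GROUP BY

Corrected query:
SELECT author, AVG(sold) AS a FROM books GROUP BY author ORDER BY a

Result:
author  | a    
--------+------
Le Guin | 1853 
Asimov  | 21136
Austen  | 22637
Orwell  | 38592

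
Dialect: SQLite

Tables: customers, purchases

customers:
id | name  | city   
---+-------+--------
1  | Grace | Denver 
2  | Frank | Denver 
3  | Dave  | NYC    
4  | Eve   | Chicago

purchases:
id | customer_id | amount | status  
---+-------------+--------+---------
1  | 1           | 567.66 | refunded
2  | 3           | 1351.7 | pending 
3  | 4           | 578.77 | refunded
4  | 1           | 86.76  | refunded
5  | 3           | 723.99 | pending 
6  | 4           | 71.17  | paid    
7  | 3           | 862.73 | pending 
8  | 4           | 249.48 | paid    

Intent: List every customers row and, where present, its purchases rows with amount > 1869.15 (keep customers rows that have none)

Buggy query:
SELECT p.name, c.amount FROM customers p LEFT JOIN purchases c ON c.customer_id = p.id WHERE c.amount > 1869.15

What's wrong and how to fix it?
Bug: Filtering c.amount in WHERE discards the NULL rows produced by LEFT JOIN, turning it into an inner join

Fix: Move the right-table condition into the ON clause so unmatched parents are kept

Corrected query:
SELECT p.name, c.amount FROM customers p LEFT JOIN purchases c ON c.customer_id = p.id AND c.amount > 1869.15

Result:
name  | amount
------+-------
Grace | NULL  
Frank | NULL  
Dave  | NULL  
Eve   | NULL  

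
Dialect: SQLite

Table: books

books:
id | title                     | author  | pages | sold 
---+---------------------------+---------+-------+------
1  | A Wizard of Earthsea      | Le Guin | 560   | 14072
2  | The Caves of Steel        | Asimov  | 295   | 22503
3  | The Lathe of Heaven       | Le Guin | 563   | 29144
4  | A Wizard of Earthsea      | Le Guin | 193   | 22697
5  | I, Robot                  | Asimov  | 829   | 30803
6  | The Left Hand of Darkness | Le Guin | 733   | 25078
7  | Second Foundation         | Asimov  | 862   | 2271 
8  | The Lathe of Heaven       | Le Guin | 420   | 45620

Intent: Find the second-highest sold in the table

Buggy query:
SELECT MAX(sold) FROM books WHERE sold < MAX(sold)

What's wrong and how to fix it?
Bug: The inner MAX is an aggregate inside WHERE, which is not allowed

Fix: Compute the overall MAX in a subquery, then take MAX of rows below it

Corrected query:
SELECT MAX(sold) FROM books WHERE sold < (SELECT MAX(sold) FROM books)

Result:
MAX(sold)
---------
30803    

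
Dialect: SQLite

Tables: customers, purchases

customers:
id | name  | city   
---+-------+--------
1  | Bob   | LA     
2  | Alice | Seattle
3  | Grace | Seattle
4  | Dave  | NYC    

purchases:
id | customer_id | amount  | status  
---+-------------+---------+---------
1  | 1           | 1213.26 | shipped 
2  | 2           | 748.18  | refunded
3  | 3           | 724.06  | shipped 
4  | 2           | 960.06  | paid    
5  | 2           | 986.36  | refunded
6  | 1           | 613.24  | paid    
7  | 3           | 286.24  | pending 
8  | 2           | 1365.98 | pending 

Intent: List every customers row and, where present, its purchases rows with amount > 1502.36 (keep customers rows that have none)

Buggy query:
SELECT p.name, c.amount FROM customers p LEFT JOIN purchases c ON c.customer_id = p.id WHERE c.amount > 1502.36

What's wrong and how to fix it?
Bug: A WHERE condition on the right-hand table after LEFT JOIN drops unmatched parents

Fix: Put 'c.amount > 1502.36' in the JOIN's ON clause instead of WHERE

Corrected query:
SELECT p.name, c.amount FROM customers p LEFT JOIN purchases c ON c.customer_id = p.id AND c.amount > 1502.36

Result:
name  | amount
------+-------
Bob   | NULL  
Alice | NULL  
Grace | NULL  
Dave  | NULL  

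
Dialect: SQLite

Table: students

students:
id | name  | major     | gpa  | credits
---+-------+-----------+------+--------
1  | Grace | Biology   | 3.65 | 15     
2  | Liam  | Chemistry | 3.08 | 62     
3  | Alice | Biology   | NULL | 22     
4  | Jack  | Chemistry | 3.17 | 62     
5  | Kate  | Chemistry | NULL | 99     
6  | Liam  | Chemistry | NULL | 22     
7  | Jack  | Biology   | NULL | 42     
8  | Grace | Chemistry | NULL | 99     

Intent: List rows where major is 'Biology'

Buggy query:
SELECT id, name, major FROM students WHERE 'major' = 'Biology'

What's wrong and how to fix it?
Bug: Single quotes denote string literals in SQL; the column name is being compared as a constant string

Fix: Remove the quotes around the column name (or use double quotes for an identifier)

Corrected query:
SELECT id, name, major FROM students WHERE major = 'Biology'

Result:
id | name  | major  
---+-------+--------
1  | Grace | Biology
3  | Alice | Biology
7  | Jack  | Biology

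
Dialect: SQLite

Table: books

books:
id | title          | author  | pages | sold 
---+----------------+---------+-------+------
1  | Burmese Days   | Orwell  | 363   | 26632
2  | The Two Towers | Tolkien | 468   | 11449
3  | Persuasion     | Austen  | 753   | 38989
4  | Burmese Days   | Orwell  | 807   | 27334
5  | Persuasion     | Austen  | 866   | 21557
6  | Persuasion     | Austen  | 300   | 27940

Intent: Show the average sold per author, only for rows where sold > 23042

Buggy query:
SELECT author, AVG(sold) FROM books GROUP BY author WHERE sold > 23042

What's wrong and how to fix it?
Bug: WHERE cannot follow GROUP BY

Fix: Place WHERE between FROM and GROUP BY

Corrected query:
SELECT author, AVG(sold) FROM books WHERE sold > 23042 GROUP BY author

Result:
author | AVG(sold)
-------+----------
Austen | 33464.5  
Orwell | 26983    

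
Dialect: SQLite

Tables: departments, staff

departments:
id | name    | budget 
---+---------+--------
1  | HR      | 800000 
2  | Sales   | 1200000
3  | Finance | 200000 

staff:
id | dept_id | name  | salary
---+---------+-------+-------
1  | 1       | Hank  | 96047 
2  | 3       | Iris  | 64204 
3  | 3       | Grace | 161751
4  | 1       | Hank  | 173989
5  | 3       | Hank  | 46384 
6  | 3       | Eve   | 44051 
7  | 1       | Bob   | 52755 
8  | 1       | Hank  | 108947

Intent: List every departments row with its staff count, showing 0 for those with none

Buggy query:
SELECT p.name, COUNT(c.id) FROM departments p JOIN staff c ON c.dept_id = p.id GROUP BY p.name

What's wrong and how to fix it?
Bug: An inner join excludes parents with zero children

Fix: Use LEFT JOIN so parents without children still appear (COUNT(c.id) gives 0)

Corrected query:
SELECT p.name, COUNT(c.id) FROM departments p LEFT JOIN staff c ON c.dept_id = p.id GROUP BY p.name

Result:
name    | COUNT(c.id)
--------+------------
Finance | 4          
HR      | 4          
Sales   | 0          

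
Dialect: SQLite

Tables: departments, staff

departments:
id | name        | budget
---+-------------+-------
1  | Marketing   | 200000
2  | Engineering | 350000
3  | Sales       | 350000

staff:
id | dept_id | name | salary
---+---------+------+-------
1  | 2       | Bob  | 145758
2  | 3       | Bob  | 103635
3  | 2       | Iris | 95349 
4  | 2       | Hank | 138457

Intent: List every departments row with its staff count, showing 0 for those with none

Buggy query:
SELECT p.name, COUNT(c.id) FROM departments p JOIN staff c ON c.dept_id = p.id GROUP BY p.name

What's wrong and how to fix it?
Bug: INNER JOIN drops departments rows that have no matching staff rows

Fix: Switch to LEFT JOIN to retain unmatched parent rows

Corrected query:
SELECT p.name, COUNT(c.id) FROM departments p LEFT JOIN staff c ON c.dept_id = p.id GROUP BY p.name

Result:
name        | COUNT(c.id)
------------+------------
Engineering | 3          
Marketing   | 0          
Sales       | 1          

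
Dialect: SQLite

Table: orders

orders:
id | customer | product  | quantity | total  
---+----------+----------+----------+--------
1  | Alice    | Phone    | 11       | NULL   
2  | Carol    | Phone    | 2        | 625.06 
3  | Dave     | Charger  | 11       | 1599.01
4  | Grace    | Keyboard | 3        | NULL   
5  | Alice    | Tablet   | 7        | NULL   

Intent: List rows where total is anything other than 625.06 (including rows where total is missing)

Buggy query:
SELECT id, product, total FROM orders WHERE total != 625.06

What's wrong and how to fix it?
Bug: 'total != 625.06' is unknown when total is NULL, so NULL rows are silently excluded

Fix: Add an explicit OR total IS NULL to include the missing-value rows

Corrected query:
SELECT id, product, total FROM orders WHERE total != 625.06 OR total IS NULL

Result:
id | product  | total  
---+----------+--------
1  | Phone    | NULL   
3  | Charger  | 1599.01
4  | Keyboard | NULL   
5  | Tablet   | NULL   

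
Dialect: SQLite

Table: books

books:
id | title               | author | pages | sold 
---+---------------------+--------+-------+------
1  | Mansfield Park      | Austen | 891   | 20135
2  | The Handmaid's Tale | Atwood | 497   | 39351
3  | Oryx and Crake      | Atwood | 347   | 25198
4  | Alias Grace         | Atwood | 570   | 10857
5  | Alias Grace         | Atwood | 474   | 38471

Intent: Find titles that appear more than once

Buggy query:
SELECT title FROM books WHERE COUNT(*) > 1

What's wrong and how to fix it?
Bug: WHERE can't reference COUNT(*); aggregates are computed after WHERE

Fix: Group first, then use HAVING for the count condition

Corrected query:
SELECT title FROM books GROUP BY title HAVING COUNT(*) > 1

Result:
title      
-----------
Alias Grace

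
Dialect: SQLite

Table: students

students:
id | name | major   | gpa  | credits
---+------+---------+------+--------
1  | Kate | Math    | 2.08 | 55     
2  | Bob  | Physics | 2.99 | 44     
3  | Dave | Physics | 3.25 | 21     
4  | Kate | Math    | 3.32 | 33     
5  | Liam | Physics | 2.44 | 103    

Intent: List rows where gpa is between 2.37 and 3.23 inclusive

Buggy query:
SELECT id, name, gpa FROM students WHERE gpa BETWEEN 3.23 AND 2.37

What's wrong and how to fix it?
Bug: The bounds are reversed; BETWEEN a AND b requires a <= b to match anything

Fix: Swap the bounds so the smaller value comes first

Corrected query:
SELECT id, name, gpa FROM students WHERE gpa BETWEEN 2.37 AND 3.23

Result:
id | name | gpa 
---+------+-----
2  | Bob  | 2.99
5  | Liam | 2.44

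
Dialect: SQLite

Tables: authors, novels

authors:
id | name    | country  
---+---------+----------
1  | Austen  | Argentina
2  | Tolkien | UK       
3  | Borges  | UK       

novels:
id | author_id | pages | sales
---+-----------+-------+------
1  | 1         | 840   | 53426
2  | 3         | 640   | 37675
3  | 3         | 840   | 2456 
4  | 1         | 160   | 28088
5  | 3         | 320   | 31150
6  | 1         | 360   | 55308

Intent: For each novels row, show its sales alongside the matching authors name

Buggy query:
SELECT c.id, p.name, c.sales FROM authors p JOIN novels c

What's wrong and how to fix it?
Bug: Missing join condition: each novels row is matched to all authors rows instead of just its own

Fix: Specify the join condition linking the foreign key to the parent id

Corrected query:
SELECT c.id, p.name, c.sales FROM authors p JOIN novels c ON c.author_id = p.id

Result:
id | name   | sales
---+--------+------
1  | Austen | 53426
2  | Borges | 37675
3  | Borges | 2456 
4  | Austen | 28088
5  | Borges | 31150
6  | Austen | 55308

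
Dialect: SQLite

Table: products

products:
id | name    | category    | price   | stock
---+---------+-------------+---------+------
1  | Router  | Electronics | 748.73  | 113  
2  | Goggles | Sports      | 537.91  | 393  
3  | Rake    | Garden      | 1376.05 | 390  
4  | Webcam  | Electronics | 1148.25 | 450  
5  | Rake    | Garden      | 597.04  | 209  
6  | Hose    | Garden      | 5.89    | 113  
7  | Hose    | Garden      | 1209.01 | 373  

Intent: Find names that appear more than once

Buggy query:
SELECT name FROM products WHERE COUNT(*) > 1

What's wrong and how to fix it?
Bug: WHERE can't reference COUNT(*); aggregates are computed after WHERE

Fix: GROUP BY name, then filter groups with HAVING COUNT(*) > 1

Corrected query:
SELECT name FROM products GROUP BY name HAVING COUNT(*) > 1

Result:
name
----
Hose
Rake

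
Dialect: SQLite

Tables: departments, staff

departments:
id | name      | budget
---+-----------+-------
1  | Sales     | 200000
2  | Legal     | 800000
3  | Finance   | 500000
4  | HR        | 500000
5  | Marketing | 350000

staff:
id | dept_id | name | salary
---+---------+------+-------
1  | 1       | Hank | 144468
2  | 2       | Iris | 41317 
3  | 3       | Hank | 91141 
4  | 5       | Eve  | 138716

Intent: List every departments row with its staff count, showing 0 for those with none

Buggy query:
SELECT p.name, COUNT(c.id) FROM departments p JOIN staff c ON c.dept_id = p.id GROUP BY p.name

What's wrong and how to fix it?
Bug: INNER JOIN drops departments rows that have no matching staff rows

Fix: Switch to LEFT JOIN to retain unmatched parent rows

Corrected query:
SELECT p.name, COUNT(c.id) FROM departments p LEFT JOIN staff c ON c.dept_id = p.id GROUP BY p.name

Result:
name      | COUNT(c.id)
----------+------------
Finance   | 1          
HR        | 0          
Legal     | 1          
Marketing | 1          
Sales     | 1          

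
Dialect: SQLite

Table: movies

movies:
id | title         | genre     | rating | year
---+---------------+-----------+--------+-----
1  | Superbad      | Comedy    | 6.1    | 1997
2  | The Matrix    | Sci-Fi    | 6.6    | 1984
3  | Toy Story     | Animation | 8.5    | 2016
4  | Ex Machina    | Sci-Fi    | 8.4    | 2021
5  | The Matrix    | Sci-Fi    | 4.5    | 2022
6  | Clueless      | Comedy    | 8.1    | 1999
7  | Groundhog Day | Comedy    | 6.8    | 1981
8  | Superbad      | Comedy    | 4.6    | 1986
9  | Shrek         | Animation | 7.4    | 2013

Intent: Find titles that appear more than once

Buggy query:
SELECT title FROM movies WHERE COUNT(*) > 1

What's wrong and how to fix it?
Bug: WHERE can't reference COUNT(*); aggregates are computed after WHERE

Fix: GROUP BY title, then filter groups with HAVING COUNT(*) > 1

Corrected query:
SELECT title FROM movies GROUP BY title HAVING COUNT(*) > 1

Result:
title     
----------
Superbad  
The Matrix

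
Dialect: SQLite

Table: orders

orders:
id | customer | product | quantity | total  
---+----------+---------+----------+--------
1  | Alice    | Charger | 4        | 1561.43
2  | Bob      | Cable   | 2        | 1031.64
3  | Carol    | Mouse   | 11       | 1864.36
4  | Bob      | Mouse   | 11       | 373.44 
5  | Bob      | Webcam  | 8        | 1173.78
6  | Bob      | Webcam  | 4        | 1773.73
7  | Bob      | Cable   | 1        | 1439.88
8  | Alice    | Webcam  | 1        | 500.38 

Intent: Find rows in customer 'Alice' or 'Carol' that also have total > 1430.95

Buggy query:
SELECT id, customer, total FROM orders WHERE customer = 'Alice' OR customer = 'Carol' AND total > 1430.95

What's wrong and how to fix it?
Bug: Without parentheses, AND is evaluated before OR, so the total filter only applies to the 'Carol' branch

Fix: Add parentheses around the OR so the AND applies to both alternatives

Corrected query:
SELECT id, customer, total FROM orders WHERE (customer = 'Alice' OR customer = 'Carol') AND total > 1430.95

Result:
id | customer | total  
---+----------+--------
1  | Alice    | 1561.43
3  | Carol    | 1864.36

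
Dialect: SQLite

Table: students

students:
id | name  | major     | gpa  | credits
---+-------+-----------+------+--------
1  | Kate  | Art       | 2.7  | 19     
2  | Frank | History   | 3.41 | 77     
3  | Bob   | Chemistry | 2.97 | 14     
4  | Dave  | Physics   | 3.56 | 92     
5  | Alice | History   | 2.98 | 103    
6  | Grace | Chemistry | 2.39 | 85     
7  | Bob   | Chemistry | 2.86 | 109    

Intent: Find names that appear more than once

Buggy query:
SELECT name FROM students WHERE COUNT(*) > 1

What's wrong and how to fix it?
Bug: WHERE can't reference COUNT(*); aggregates are computed after WHERE

Fix: Group first, then use HAVING for the count condition

Corrected query:
SELECT name FROM students GROUP BY name HAVING COUNT(*) > 1

Result:
name
----
Bob 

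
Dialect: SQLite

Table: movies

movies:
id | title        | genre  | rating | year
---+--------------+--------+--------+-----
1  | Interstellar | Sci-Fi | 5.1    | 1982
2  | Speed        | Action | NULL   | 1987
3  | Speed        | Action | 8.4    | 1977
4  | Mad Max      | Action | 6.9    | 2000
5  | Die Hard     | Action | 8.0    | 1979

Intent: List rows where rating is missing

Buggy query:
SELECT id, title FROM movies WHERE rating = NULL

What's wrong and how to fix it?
Bug: '= NULL' is always unknown in SQL three-valued logic, so no rows match

Fix: Use IS NULL to test for NULL

Corrected query:
SELECT id, title FROM movies WHERE rating IS NULL

Result:
id | title
---+------
2  | Speed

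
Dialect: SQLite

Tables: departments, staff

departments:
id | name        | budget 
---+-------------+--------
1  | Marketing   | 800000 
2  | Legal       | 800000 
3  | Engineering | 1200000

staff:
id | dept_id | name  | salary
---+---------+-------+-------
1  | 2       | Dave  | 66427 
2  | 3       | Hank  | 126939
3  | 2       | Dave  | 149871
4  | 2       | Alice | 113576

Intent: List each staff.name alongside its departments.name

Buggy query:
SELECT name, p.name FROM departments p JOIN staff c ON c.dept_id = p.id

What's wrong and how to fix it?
Bug: Both tables have a 'name' column; the unqualified reference is ambiguous

Fix: Qualify the column with its table alias (c.name)

Corrected query:
SELECT c.name, p.name FROM departments p JOIN staff c ON c.dept_id = p.id

Result:
name  | name       
------+------------
Dave  | Legal      
Hank  | Engineering
Dave  | Legal      
Alice | Legal      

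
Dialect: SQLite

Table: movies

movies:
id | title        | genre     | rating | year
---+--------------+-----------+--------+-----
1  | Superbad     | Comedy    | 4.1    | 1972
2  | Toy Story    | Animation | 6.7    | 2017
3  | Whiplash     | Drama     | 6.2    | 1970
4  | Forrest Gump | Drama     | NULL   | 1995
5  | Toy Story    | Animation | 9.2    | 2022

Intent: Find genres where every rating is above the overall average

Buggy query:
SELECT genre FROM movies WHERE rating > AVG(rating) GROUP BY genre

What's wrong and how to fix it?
Bug: AVG() is an aggregate; it can't sit directly in WHERE

Fix: Use a subquery for AVG and a HAVING MIN(...) filter so the condition holds for every row in the group

Corrected query:
SELECT genre FROM movies GROUP BY genre HAVING MIN(rating) > (SELECT AVG(rating) FROM movies)

Result:
genre    
---------
Animation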